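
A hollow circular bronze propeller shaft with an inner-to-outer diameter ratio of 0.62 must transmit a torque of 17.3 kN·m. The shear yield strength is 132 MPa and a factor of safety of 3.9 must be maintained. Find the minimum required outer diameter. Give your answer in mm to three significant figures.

τ_allow = 132/3.9 = 33.85 MPa.
For a hollow shaft τ = 16T/[πd_o³(1−k⁴)] with k = 0.62, so 1−k⁴ = 0.8522.
d_o³ = 16T/[π τ_allow (1−k⁴)] = 16×1.7300×10^7/(π×33.85×0.8522) = 3.055×10^6 mm³.
d_o = 145.1 mm.

d_o = 145 mm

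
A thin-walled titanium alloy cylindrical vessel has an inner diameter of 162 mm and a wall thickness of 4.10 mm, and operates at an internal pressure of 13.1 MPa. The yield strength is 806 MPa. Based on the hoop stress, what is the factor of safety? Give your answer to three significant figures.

n = 3.11

σ_h = pD/(2t) = 13.1×162/(2×4.10) = 258.8 MPa.
n = 806/258.8 = 3.114.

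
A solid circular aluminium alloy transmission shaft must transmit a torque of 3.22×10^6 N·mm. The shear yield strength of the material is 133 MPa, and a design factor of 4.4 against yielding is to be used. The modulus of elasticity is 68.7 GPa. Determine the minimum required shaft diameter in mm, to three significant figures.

d = 81.6 mm

Allowable shear stress τ_allow = 133/4.4 = 30.23 MPa.
For a solid shaft τ = 16T/(πd³), so d³ = 16T/(π τ_allow) = 16×3220000/(π×30.23) = 542500 mm³.
d = (542500)^(1/3) = 81.56 mm.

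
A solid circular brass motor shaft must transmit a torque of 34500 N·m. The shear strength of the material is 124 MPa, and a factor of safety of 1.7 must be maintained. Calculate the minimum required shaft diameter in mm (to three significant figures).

Allowable shear stress τ_allow = 124/1.7 = 72.94 MPa.
For a solid shaft τ = 16T/(πd³), so d³ = 16T/(π τ_allow) = 16×3.4500×10^7/(π×72.94) = 2.409×10^6 mm³.
d = (2.409×10^6)^(1/3) = 134.1 mm.

d = 134 mm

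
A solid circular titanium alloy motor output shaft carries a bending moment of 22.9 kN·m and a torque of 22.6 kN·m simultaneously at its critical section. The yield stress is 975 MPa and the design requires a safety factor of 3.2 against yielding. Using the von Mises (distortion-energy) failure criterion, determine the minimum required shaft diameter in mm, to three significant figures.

σ_allow = σ_y/n = 975/3.2 = 304.7 MPa.
For a solid shaft σ_b = 32M/(πd³) and τ = 16T/(πd³), so the von Mises stress is σ' = (16/πd³)·√(4M²+3T²).
√(4M²+3T²) = √(4×(2.290×10^7)² + 3×(2.260×10^7)²) = 6.025×10^7 N·mm.
d³ = 16×6.025×10^7/(π×304.7) = 1.007×10^6 mm³.
d = 100.2 mm.

d = 100 mm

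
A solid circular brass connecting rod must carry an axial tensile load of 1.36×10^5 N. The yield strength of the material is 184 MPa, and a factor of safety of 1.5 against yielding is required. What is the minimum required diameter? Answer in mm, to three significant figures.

Allowable stress σ_allow = 184/1.5 = 122.7 MPa.
Required area A = F/σ_allow = 136000/122.7 = 1109 mm².
A = πd²/4 → d = √(4A/π) = 37.57 mm.

d = 37.6 mm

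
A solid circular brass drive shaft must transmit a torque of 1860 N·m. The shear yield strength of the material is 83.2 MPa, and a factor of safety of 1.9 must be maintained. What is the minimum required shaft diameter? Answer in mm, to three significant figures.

Allowable shear stress τ_allow = 83.2/1.9 = 43.79 MPa.
For a solid shaft τ = 16T/(πd³), so d³ = 16T/(π τ_allow) = 16×1860000/(π×43.79) = 216300 mm³.
d = (216300)^(1/3) = 60.03 mm.

d = 60.0 mm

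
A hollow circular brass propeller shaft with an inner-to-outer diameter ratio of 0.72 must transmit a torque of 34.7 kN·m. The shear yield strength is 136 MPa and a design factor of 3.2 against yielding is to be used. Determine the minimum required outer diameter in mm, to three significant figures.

d_o = 178 mm

τ_allow = 136/3.2 = 42.50 MPa.
For a hollow shaft τ = 16T/[πd_o³(1−k⁴)] with k = 0.72, so 1−k⁴ = 0.7313.
d_o³ = 16T/[π τ_allow (1−k⁴)] = 16×3.4700×10^7/(π×42.50×0.7313) = 5.686×10^6 mm³.
d_o = 178.5 mm.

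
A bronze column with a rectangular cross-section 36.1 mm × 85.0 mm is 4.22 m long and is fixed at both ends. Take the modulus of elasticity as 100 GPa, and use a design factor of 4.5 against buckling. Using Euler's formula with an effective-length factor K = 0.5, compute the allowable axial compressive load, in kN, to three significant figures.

Buckling occurs about the weak axis: I_min = h·b³/12 = 85.0×36.1³/12 = 333200 mm⁴ (b = 36.1 mm is the smaller dimension).
Effective length L_e = KL = 0.5×4.22 m = 2110 mm.
Euler critical load P_cr = π²EI/L_e² = π²×100000×333200/2110² = 73870 N.
P_allow = P_cr/n = 73870/4.5 = 16420 N.

P_allow = 16.4 kN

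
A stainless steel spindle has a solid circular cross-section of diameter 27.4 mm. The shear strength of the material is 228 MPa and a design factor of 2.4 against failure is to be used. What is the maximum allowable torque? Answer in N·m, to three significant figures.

T_allow = 384 N·m

τ_allow = 228/2.4 = 95.00 MPa.
For a solid shaft T_allow = τ_allow·πd³/16; πd³/16 = π×27.4³/16 = 4039 mm³.
T_allow = 95.00×4039 = 383700 N·mm = 383.7 N·m.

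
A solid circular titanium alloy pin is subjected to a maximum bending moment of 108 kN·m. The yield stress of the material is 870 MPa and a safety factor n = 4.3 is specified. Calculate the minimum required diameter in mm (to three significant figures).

σ_allow = 870/4.3 = 202.3 MPa.
For a solid circular section σ = 32M/(πd³), so d³ = 32M/(π σ_allow) = 32×1.0800×10^8/(π×202.3) = 5.437×10^6 mm³.
d = 175.8 mm.

d = 176 mm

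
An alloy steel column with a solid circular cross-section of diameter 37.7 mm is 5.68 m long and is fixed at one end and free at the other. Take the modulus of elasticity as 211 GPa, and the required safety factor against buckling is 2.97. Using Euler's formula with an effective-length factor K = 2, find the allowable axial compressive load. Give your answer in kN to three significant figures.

I = πd⁴/64 = π×37.7⁴/64 = 99160 mm⁴.
Effective length L_e = KL = 2×5.68 m = 11360 mm.
Euler critical load P_cr = π²EI/L_e² = π²×211000×99160/11360² = 1600 N.
P_allow = P_cr/n = 1600/2.97 = 538.8 N.

P_allow = 0.539 kN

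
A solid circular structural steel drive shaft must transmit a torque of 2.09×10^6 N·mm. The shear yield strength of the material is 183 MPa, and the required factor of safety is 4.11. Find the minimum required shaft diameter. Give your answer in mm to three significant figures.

Allowable shear stress τ_allow = 183/4.11 = 44.53 MPa.
For a solid shaft τ = 16T/(πd³), so d³ = 16T/(π τ_allow) = 16×2090000/(π×44.53) = 239100 mm³.
d = (239100)^(1/3) = 62.06 mm.

d = 62.1 mm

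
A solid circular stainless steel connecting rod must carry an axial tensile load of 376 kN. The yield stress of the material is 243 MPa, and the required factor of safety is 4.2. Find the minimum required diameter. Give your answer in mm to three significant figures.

Allowable stress σ_allow = 243/4.2 = 57.86 MPa.
Required area A = F/σ_allow = 376000/57.86 = 6499 mm².
A = πd²/4 → d = √(4A/π) = 90.96 mm.

d = 91.0 mm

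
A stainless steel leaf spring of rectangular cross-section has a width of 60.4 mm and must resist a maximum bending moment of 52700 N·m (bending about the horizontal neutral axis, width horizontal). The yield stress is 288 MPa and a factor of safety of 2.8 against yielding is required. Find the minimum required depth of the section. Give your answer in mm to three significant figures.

σ_allow = 288/2.8 = 102.9 MPa.
For a rectangular section σ = 6M/(bh²), so h² = 6M/(b σ_allow) = 6×5.2700×10^7/(60.4×102.9) = 50900 mm².
h = 225.6 mm.

h = 226 mm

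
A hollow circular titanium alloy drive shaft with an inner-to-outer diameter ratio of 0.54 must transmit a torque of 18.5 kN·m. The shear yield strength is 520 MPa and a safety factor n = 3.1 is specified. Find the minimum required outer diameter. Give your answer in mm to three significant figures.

τ_allow = 520/3.1 = 167.7 MPa.
For a hollow shaft τ = 16T/[πd_o³(1−k⁴)] with k = 0.54, so 1−k⁴ = 0.9150.
d_o³ = 16T/[π τ_allow (1−k⁴)] = 16×1.8500×10^7/(π×167.7×0.9150) = 613900 mm³.
d_o = 84.99 mm.

d_o = 85.0 mm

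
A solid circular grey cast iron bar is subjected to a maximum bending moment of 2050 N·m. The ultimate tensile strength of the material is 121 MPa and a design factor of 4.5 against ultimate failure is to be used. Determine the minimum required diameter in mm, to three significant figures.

σ_allow = 121/4.5 = 26.89 MPa.
For a solid circular section σ = 32M/(πd³), so d³ = 32M/(π σ_allow) = 32×2050000/(π×26.89) = 776600 mm³.
d = 91.92 mm.

d = 91.9 mm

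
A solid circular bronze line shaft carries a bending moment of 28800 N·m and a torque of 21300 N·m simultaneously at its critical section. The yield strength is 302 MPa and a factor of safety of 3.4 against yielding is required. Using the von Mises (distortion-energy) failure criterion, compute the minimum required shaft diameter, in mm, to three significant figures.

σ_allow = σ_y/n = 302/3.4 = 88.82 MPa.
For a solid shaft σ_b = 32M/(πd³) and τ = 16T/(πd³), so the von Mises stress is σ' = (16/πd³)·√(4M²+3T²).
√(4M²+3T²) = √(4×(2.880×10^7)² + 3×(2.130×10^7)²) = 6.840×10^7 N·mm.
d³ = 16×6.840×10^7/(π×88.82) = 3.922×10^6 mm³.
d = 157.7 mm.

d = 158 mm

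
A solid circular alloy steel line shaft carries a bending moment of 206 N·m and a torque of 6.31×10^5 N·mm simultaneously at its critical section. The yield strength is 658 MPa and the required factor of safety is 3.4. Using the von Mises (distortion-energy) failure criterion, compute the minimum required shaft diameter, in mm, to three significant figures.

d = 31.3 mm

σ_allow = σ_y/n = 658/3.4 = 193.5 MPa.
For a solid shaft σ_b = 32M/(πd³) and τ = 16T/(πd³), so the von Mises stress is σ' = (16/πd³)·√(4M²+3T²).
√(4M²+3T²) = √(4×(206000)² + 3×(631000)²) = 1.168×10^6 N·mm.
d³ = 16×1.168×10^6/(π×193.5) = 30740 mm³.
d = 31.32 mm.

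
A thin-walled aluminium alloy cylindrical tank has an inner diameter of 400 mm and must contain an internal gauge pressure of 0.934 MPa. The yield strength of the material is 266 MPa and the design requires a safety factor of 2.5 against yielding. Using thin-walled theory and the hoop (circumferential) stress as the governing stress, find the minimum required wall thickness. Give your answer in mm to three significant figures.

σ_allow = 266/2.5 = 106.4 MPa.
Hoop stress σ_h = pD/(2t), so t = pD/(2σ_allow) = 0.934×400/(2×106.4) = 1.756 mm.

t = 1.76 mm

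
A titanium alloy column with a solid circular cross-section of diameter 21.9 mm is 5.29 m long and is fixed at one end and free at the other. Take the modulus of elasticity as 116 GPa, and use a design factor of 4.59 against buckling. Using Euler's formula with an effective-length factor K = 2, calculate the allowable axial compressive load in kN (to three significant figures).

I = πd⁴/64 = π×21.9⁴/64 = 11290 mm⁴.
Effective length L_e = KL = 2×5.29 m = 10580 mm.
Euler critical load P_cr = π²EI/L_e² = π²×116000×11290/10580² = 115.5 N.
P_allow = P_cr/n = 115.5/4.59 = 25.16 N.

P_allow = 0.0252 kN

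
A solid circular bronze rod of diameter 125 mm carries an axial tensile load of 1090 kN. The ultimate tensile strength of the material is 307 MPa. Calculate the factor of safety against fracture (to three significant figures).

A = πd²/4 = 12270 mm².
σ = F/A = 1090000/12270 = 88.82 MPa.
n = 307/88.82 = 3.456.

n = 3.46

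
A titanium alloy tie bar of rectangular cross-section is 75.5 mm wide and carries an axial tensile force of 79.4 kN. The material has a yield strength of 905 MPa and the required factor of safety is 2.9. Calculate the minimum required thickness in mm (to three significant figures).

t = 3.37 mm

σ_allow = 905/2.9 = 312.1 MPa.
Required area A = F/σ_allow = 79400/312.1 = 254.4 mm².
t = A/w = 254.4/75.5 = 3.370 mm.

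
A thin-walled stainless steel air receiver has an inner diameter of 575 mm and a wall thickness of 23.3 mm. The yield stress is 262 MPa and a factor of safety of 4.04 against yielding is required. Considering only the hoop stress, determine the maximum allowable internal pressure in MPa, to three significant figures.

σ_allow = 262/4.04 = 64.85 MPa.
σ_h = pD/(2t) → p_allow = 2σ_allow t/D = 2×64.85×23.3/575 = 5.256 MPa.

p_allow = 5.26 MPa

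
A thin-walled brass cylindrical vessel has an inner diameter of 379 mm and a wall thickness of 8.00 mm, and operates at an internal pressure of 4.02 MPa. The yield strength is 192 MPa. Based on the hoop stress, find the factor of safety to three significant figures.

n = 2.02

σ_h = pD/(2t) = 4.02×379/(2×8.00) = 95.22 MPa.
n = 192/95.22 = 2.016.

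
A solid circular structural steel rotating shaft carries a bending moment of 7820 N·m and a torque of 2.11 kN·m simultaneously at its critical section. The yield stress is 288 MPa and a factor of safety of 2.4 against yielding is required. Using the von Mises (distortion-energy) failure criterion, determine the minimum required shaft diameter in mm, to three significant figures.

d = 88.0 mm

σ_allow = σ_y/n = 288/2.4 = 120.0 MPa.
For a solid shaft σ_b = 32M/(πd³) and τ = 16T/(πd³), so the von Mises stress is σ' = (16/πd³)·√(4M²+3T²).
√(4M²+3T²) = √(4×(7.820×10^6)² + 3×(2.110×10^6)²) = 1.606×10^7 N·mm.
d³ = 16×1.606×10^7/(π×120.0) = 681700 mm³.
d = 88.01 mm.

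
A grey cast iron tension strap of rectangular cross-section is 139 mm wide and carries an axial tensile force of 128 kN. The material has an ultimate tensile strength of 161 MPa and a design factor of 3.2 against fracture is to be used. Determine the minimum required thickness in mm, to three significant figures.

σ_allow = 161/3.2 = 50.31 MPa.
Required area A = F/σ_allow = 128000/50.31 = 2544 mm².
t = A/w = 2544/139 = 18.30 mm.

t = 18.3 mm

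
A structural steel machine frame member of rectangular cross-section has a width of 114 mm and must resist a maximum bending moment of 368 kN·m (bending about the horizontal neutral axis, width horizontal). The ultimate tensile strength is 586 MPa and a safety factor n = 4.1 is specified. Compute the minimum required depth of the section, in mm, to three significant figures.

h = 368 mm

σ_allow = 586/4.1 = 142.9 MPa.
For a rectangular section σ = 6M/(bh²), so h² = 6M/(b σ_allow) = 6×3.6800×10^8/(114×142.9) = 135500 mm².
h = 368.1 mm.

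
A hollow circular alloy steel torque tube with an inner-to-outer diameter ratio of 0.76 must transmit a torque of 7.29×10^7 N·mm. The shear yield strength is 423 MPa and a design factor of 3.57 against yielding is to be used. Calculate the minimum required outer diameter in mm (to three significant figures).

τ_allow = 423/3.57 = 118.5 MPa.
For a hollow shaft τ = 16T/[πd_o³(1−k⁴)] with k = 0.76, so 1−k⁴ = 0.6664.
d_o³ = 16T/[π τ_allow (1−k⁴)] = 16×7.2900×10^7/(π×118.5×0.6664) = 4.702×10^6 mm³.
d_o = 167.5 mm.

d_o = 168 mm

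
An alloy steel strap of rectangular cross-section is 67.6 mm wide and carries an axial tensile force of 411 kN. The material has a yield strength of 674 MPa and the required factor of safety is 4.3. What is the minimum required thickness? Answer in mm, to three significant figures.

σ_allow = 674/4.3 = 156.7 MPa.
Required area A = F/σ_allow = 411000/156.7 = 2622 mm².
t = A/w = 2622/67.6 = 38.79 mm.

t = 38.8 mm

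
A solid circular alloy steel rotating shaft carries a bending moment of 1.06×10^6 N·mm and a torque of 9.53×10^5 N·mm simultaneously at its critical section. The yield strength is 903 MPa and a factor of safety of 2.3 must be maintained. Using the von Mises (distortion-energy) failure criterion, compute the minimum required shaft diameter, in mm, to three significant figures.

d = 32.7 mm

σ_allow = σ_y/n = 903/2.3 = 392.6 MPa.
For a solid shaft σ_b = 32M/(πd³) and τ = 16T/(πd³), so the von Mises stress is σ' = (16/πd³)·√(4M²+3T²).
√(4M²+3T²) = √(4×(1.060×10^6)² + 3×(953000)²) = 2.687×10^6 N·mm.
d³ = 16×2.687×10^6/(π×392.6) = 34850 mm³.
d = 32.67 mm.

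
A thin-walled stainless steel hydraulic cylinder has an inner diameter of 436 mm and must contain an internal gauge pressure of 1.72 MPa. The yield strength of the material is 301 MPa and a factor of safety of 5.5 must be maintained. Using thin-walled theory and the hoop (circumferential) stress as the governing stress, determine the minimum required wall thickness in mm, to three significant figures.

σ_allow = 301/5.5 = 54.73 MPa.
Hoop stress σ_h = pD/(2t), so t = pD/(2σ_allow) = 1.72×436/(2×54.73) = 6.851 mm.

t = 6.85 mm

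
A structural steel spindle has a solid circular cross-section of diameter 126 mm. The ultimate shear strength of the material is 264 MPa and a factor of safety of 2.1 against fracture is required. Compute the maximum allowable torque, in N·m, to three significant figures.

τ_allow = 264/2.1 = 125.7 MPa.
For a solid shaft T_allow = τ_allow·πd³/16; πd³/16 = π×126³/16 = 392800 mm³.
T_allow = 125.7×392800 = 4.938×10^7 N·mm = 49380 N·m.

T_allow = 49400 N·m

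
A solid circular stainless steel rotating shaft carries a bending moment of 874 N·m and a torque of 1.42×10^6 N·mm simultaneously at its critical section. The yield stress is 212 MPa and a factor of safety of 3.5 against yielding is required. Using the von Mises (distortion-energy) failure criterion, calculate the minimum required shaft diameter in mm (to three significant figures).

d = 63.3 mm

σ_allow = σ_y/n = 212/3.5 = 60.57 MPa.
For a solid shaft σ_b = 32M/(πd³) and τ = 16T/(πd³), so the von Mises stress is σ' = (16/πd³)·√(4M²+3T²).
√(4M²+3T²) = √(4×(874000)² + 3×(1.420×10^6)²) = 3.017×10^6 N·mm.
d³ = 16×3.017×10^6/(π×60.57) = 253700 mm³.
d = 63.31 mm.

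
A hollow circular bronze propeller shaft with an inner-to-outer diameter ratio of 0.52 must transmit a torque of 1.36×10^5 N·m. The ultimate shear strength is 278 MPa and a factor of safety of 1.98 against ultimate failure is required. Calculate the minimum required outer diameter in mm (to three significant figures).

τ_allow = 278/1.98 = 140.4 MPa.
For a hollow shaft τ = 16T/[πd_o³(1−k⁴)] with k = 0.52, so 1−k⁴ = 0.9269.
d_o³ = 16T/[π τ_allow (1−k⁴)] = 16×1.3600×10^8/(π×140.4×0.9269) = 5.322×10^6 mm³.
d_o = 174.6 mm.

d_o = 175 mm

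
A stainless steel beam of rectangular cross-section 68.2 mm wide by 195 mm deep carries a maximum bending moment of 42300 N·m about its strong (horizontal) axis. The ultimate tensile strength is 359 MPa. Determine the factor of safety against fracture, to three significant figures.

Section modulus S = bh²/6 = 68.2×195²/6 = 432200 mm³.
σ = M/S = 4.2300×10^7/432200 = 97.87 MPa.
n = 359/97.87 = 3.668.

n = 3.67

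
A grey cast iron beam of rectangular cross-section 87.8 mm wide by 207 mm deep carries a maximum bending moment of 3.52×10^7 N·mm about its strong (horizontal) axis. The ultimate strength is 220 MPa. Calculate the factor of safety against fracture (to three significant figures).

n = 3.92

Section modulus S = bh²/6 = 87.8×207²/6 = 627000 mm³.
σ = M/S = 3.5200×10^7/627000 = 56.14 MPa.
n = 220/56.14 = 3.919.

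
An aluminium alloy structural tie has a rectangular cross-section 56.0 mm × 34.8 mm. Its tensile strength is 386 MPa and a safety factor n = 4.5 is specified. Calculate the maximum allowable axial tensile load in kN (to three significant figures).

F_allow = 167 kN

σ_allow = 386/4.5 = 85.78 MPa.
A = 56.0×34.8 = 1949 mm².
F_allow = σ_allow × A = 85.78×1949 = 167200 N.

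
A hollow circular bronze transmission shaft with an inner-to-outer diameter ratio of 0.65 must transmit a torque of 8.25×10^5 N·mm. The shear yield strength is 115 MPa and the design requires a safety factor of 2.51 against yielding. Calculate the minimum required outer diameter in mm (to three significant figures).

τ_allow = 115/2.51 = 45.82 MPa.
For a hollow shaft τ = 16T/[πd_o³(1−k⁴)] with k = 0.65, so 1−k⁴ = 0.8215.
d_o³ = 16T/[π τ_allow (1−k⁴)] = 16×825000/(π×45.82×0.8215) = 111600 mm³.
d_o = 48.15 mm.

d_o = 48.2 mm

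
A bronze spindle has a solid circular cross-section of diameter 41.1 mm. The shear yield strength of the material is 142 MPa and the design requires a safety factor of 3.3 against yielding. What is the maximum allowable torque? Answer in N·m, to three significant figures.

τ_allow = 142/3.3 = 43.03 MPa.
For a solid shaft T_allow = τ_allow·πd³/16; πd³/16 = π×41.1³/16 = 13630 mm³.
T_allow = 43.03×13630 = 586600 N·mm = 586.6 N·m.

T_allow = 587 N·m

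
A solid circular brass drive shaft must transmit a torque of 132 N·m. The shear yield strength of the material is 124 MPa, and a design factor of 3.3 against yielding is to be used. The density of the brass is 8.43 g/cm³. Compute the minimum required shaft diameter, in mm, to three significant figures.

Allowable shear stress τ_allow = 124/3.3 = 37.58 MPa.
For a solid shaft τ = 16T/(πd³), so d³ = 16T/(π τ_allow) = 16×132000/(π×37.58) = 17890 mm³.
d = (17890)^(1/3) = 26.15 mm.

d = 26.2 mm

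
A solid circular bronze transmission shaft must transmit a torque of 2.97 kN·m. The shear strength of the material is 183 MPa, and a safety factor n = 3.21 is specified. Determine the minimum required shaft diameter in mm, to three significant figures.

d = 64.3 mm

Allowable shear stress τ_allow = 183/3.21 = 57.01 MPa.
For a solid shaft τ = 16T/(πd³), so d³ = 16T/(π τ_allow) = 16×2970000/(π×57.01) = 265300 mm³.
d = (265300)^(1/3) = 64.26 mm.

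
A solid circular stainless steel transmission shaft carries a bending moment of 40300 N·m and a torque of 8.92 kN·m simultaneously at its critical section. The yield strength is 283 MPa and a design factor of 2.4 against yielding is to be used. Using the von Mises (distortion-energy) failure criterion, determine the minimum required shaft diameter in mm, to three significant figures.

σ_allow = σ_y/n = 283/2.4 = 117.9 MPa.
For a solid shaft σ_b = 32M/(πd³) and τ = 16T/(πd³), so the von Mises stress is σ' = (16/πd³)·√(4M²+3T²).
√(4M²+3T²) = √(4×(4.030×10^7)² + 3×(8.920×10^6)²) = 8.207×10^7 N·mm.
d³ = 16×8.207×10^7/(π×117.9) = 3.545×10^6 mm³.
d = 152.5 mm.

d = 152 mm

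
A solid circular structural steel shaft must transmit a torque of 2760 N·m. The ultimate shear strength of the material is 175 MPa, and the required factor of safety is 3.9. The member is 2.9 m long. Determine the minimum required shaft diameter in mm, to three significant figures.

Allowable shear stress τ_allow = 175/3.9 = 44.87 MPa.
For a solid shaft τ = 16T/(πd³), so d³ = 16T/(π τ_allow) = 16×2760000/(π×44.87) = 313300 mm³.
d = (313300)^(1/3) = 67.92 mm.

d = 67.9 mm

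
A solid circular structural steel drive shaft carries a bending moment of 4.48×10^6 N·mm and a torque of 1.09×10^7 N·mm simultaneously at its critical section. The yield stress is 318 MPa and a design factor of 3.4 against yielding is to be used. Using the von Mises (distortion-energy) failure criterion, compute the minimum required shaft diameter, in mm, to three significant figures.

d = 104 mm

σ_allow = σ_y/n = 318/3.4 = 93.53 MPa.
For a solid shaft σ_b = 32M/(πd³) and τ = 16T/(πd³), so the von Mises stress is σ' = (16/πd³)·√(4M²+3T²).
√(4M²+3T²) = √(4×(4.480×10^6)² + 3×(1.090×10^7)²) = 2.090×10^7 N·mm.
d³ = 16×2.090×10^7/(π×93.53) = 1.138×10^6 mm³.
d = 104.4 mm.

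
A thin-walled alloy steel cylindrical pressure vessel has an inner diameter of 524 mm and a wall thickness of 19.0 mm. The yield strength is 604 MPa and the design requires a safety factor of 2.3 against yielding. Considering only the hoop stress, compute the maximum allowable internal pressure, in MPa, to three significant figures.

p_allow = 19.0 MPa

σ_allow = 604/2.3 = 262.6 MPa.
σ_h = pD/(2t) → p_allow = 2σ_allow t/D = 2×262.6×19.0/524 = 19.04 MPa.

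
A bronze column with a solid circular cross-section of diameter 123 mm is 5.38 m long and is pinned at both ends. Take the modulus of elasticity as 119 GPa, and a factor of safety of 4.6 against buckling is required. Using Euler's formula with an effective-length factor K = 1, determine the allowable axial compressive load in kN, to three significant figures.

I = πd⁴/64 = π×123⁴/64 = 1.124×10^7 mm⁴.
Effective length L_e = KL = 1×5.38 m = 5380 mm.
Euler critical load P_cr = π²EI/L_e² = π²×119000×1.124×10^7/5380² = 455900 N.
P_allow = P_cr/n = 455900/4.6 = 99110 N.

P_allow = 99.1 kN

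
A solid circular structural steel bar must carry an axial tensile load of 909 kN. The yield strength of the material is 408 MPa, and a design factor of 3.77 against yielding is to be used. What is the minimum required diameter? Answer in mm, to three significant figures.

Allowable stress σ_allow = 408/3.77 = 108.2 MPa.
Required area A = F/σ_allow = 909000/108.2 = 8399 mm².
A = πd²/4 → d = √(4A/π) = 103.4 mm.

d = 103 mm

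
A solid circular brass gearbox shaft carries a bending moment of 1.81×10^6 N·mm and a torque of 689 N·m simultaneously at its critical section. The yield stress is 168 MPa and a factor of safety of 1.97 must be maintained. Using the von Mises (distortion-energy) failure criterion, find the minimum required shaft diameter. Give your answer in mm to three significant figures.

d = 61.1 mm

σ_allow = σ_y/n = 168/1.97 = 85.28 MPa.
For a solid shaft σ_b = 32M/(πd³) and τ = 16T/(πd³), so the von Mises stress is σ' = (16/πd³)·√(4M²+3T²).
√(4M²+3T²) = √(4×(1.810×10^6)² + 3×(689000)²) = 3.812×10^6 N·mm.
d³ = 16×3.812×10^6/(π×85.28) = 227600 mm³.
d = 61.06 mm.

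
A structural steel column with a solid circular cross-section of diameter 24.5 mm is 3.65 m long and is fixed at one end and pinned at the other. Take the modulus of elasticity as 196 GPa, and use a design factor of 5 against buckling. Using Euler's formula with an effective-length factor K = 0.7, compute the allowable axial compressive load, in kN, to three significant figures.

I = πd⁴/64 = π×24.5⁴/64 = 17690 mm⁴.
Effective length L_e = KL = 0.7×3.65 m = 2555 mm.
Euler critical load P_cr = π²EI/L_e² = π²×196000×17690/2555² = 5241 N.
P_allow = P_cr/n = 5241/5 = 1048 N.

P_allow = 1.05 kN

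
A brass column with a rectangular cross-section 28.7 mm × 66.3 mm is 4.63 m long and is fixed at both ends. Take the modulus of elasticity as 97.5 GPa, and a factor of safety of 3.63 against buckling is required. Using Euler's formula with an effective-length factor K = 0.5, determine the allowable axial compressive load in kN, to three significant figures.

Buckling occurs about the weak axis: I_min = h·b³/12 = 66.3×28.7³/12 = 130600 mm⁴ (b = 28.7 mm is the smaller dimension).
Effective length L_e = KL = 0.5×4.63 m = 2315 mm.
Euler critical load P_cr = π²EI/L_e² = π²×97500×130600/2315² = 23450 N.
P_allow = P_cr/n = 23450/3.63 = 6461 N.

P_allow = 6.46 kN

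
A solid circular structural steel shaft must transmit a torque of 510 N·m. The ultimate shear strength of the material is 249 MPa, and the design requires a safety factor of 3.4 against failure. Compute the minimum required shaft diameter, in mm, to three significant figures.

Allowable shear stress τ_allow = 249/3.4 = 73.24 MPa.
For a solid shaft τ = 16T/(πd³), so d³ = 16T/(π τ_allow) = 16×510000/(π×73.24) = 35470 mm³.
d = (35470)^(1/3) = 32.86 mm.

d = 32.9 mm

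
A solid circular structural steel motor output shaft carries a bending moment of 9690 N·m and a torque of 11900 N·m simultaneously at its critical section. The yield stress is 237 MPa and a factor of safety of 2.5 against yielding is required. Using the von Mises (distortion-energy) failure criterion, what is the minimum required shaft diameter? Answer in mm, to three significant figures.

σ_allow = σ_y/n = 237/2.5 = 94.80 MPa.
For a solid shaft σ_b = 32M/(πd³) and τ = 16T/(πd³), so the von Mises stress is σ' = (16/πd³)·√(4M²+3T²).
√(4M²+3T²) = √(4×(9.690×10^6)² + 3×(1.190×10^7)²) = 2.829×10^7 N·mm.
d³ = 16×2.829×10^7/(π×94.80) = 1.520×10^6 mm³.
d = 115.0 mm.

d = 115 mm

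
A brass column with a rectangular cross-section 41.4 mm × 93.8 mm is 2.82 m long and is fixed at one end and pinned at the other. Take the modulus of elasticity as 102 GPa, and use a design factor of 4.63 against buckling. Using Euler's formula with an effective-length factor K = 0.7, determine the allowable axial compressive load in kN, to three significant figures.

P_allow = 30.9 kN

Buckling occurs about the weak axis: I_min = h·b³/12 = 93.8×41.4³/12 = 554700 mm⁴ (b = 41.4 mm is the smaller dimension).
Effective length L_e = KL = 0.7×2.82 m = 1974 mm.
Euler critical load P_cr = π²EI/L_e² = π²×102000×554700/1974² = 143300 N.
P_allow = P_cr/n = 143300/4.63 = 30950 N.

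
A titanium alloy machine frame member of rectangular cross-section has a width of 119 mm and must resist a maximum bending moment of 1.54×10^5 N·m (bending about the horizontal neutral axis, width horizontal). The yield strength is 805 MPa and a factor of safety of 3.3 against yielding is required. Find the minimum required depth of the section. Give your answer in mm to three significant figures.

σ_allow = 805/3.3 = 243.9 MPa.
For a rectangular section σ = 6M/(bh²), so h² = 6M/(b σ_allow) = 6×1.5400×10^8/(119×243.9) = 31830 mm².
h = 178.4 mm.

h = 178 mm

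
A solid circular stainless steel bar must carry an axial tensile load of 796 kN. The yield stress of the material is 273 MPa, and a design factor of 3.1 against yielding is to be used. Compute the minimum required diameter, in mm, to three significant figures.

Allowable stress σ_allow = 273/3.1 = 88.06 MPa.
Required area A = F/σ_allow = 796000/88.06 = 9039 mm².
A = πd²/4 → d = √(4A/π) = 107.3 mm.

d = 107 mm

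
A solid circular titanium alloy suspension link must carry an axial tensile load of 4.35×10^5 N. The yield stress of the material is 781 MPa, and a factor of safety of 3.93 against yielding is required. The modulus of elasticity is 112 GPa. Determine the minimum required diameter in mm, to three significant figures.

d = 52.8 mm

Allowable stress σ_allow = 781/3.93 = 198.7 MPa.
Required area A = F/σ_allow = 435000/198.7 = 2189 mm².
A = πd²/4 → d = √(4A/π) = 52.79 mm.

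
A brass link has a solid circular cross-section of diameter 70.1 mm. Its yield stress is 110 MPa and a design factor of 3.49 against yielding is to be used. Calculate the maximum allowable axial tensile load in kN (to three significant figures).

F_allow = 122 kN

σ_allow = 110/3.49 = 31.52 MPa.
A = πd²/4 = π×70.1²/4 = 3859 mm².
F_allow = σ_allow × A = 31.52×3859 = 121600 N.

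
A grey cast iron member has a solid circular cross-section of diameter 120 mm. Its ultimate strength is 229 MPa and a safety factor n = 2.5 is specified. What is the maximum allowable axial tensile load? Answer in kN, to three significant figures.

σ_allow = 229/2.5 = 91.60 MPa.
A = πd²/4 = π×120²/4 = 11310 mm².
F_allow = σ_allow × A = 91.60×11310 = 1.036×10^6 N.

F_allow = 1040 kN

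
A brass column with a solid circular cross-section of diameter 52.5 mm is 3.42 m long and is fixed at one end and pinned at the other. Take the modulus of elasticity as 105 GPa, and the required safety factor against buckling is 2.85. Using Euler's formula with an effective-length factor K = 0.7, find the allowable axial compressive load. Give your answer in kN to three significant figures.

P_allow = 23.7 kN

I = πd⁴/64 = π×52.5⁴/64 = 372900 mm⁴.
Effective length L_e = KL = 0.7×3.42 m = 2394 mm.
Euler critical load P_cr = π²EI/L_e² = π²×105000×372900/2394² = 67430 N.
P_allow = P_cr/n = 67430/2.85 = 23660 N.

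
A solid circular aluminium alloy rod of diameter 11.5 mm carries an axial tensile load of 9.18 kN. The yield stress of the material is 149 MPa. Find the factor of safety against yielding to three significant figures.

A = πd²/4 = 103.9 mm².
σ = F/A = 9180.0/103.9 = 88.38 MPa.
n = 149/88.38 = 1.686.

n = 1.69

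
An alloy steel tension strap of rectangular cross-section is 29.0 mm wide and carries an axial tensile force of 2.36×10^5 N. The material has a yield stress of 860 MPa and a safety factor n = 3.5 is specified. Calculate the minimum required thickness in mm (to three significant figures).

t = 33.1 mm

σ_allow = 860/3.5 = 245.7 MPa.
Required area A = F/σ_allow = 236000/245.7 = 960.5 mm².
t = A/w = 960.5/29.0 = 33.12 mm.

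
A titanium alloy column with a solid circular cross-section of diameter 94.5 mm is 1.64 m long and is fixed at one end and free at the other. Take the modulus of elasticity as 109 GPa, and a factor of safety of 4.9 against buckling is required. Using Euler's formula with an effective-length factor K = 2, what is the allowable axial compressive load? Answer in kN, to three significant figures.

I = πd⁴/64 = π×94.5⁴/64 = 3.915×10^6 mm⁴.
Effective length L_e = KL = 2×1.64 m = 3280 mm.
Euler critical load P_cr = π²EI/L_e² = π²×109000×3.915×10^6/3280² = 391400 N.
P_allow = P_cr/n = 391400/4.9 = 79890 N.

P_allow = 79.9 kN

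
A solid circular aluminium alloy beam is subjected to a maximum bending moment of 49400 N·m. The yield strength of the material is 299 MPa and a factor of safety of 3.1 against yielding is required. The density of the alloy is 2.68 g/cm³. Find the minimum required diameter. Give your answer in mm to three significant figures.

d = 173 mm

σ_allow = 299/3.1 = 96.45 MPa.
For a solid circular section σ = 32M/(πd³), so d³ = 32M/(π σ_allow) = 32×4.9400×10^7/(π×96.45) = 5.217×10^6 mm³.
d = 173.4 mm.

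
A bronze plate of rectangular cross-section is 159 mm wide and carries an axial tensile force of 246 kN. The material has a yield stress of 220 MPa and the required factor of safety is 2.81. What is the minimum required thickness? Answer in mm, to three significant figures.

σ_allow = 220/2.81 = 78.29 MPa.
Required area A = F/σ_allow = 246000/78.29 = 3142 mm².
t = A/w = 3142/159 = 19.76 mm.

t = 19.8 mm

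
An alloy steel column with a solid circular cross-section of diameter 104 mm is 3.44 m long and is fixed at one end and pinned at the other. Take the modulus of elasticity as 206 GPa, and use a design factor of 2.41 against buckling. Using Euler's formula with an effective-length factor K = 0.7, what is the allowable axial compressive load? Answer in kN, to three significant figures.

I = πd⁴/64 = π×104⁴/64 = 5.743×10^6 mm⁴.
Effective length L_e = KL = 0.7×3.44 m = 2408 mm.
Euler critical load P_cr = π²EI/L_e² = π²×206000×5.743×10^6/2408² = 2.014×10^6 N.
P_allow = P_cr/n = 2.014×10^6/2.41 = 835500 N.

P_allow = 835 kN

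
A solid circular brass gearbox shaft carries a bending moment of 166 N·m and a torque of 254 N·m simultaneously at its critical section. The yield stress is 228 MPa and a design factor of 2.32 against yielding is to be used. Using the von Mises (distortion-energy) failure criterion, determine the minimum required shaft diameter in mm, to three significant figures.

σ_allow = σ_y/n = 228/2.32 = 98.28 MPa.
For a solid shaft σ_b = 32M/(πd³) and τ = 16T/(πd³), so the von Mises stress is σ' = (16/πd³)·√(4M²+3T²).
√(4M²+3T²) = √(4×(166000)² + 3×(254000)²) = 551200 N·mm.
d³ = 16×551200/(π×98.28) = 28560 mm³.
d = 30.57 mm.

d = 30.6 mm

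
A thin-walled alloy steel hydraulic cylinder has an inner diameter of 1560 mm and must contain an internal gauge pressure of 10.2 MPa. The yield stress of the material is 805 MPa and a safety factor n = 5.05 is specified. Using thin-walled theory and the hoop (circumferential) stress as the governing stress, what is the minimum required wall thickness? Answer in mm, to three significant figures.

t = 49.9 mm

σ_allow = 805/5.05 = 159.4 MPa.
Hoop stress σ_h = pD/(2t), so t = pD/(2σ_allow) = 10.2×1560/(2×159.4) = 49.91 mm.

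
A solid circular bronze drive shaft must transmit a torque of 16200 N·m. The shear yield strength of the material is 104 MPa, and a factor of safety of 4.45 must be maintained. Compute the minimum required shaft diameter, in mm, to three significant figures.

Allowable shear stress τ_allow = 104/4.45 = 23.37 MPa.
For a solid shaft τ = 16T/(πd³), so d³ = 16T/(π τ_allow) = 16×1.6200×10^7/(π×23.37) = 3.530×10^6 mm³.
d = (3.530×10^6)^(1/3) = 152.3 mm.

d = 152 mm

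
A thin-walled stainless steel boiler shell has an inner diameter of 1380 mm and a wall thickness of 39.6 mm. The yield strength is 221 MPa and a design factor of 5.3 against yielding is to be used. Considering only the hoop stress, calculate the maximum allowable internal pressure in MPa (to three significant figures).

p_allow = 2.39 MPa

σ_allow = 221/5.3 = 41.70 MPa.
σ_h = pD/(2t) → p_allow = 2σ_allow t/D = 2×41.70×39.6/1380 = 2.393 MPa.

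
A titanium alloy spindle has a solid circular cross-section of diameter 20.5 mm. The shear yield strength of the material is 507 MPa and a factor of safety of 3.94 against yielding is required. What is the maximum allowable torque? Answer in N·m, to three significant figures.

τ_allow = 507/3.94 = 128.7 MPa.
For a solid shaft T_allow = τ_allow·πd³/16; πd³/16 = π×20.5³/16 = 1692 mm³.
T_allow = 128.7×1692 = 217700 N·mm = 217.7 N·m.

T_allow = 218 N·m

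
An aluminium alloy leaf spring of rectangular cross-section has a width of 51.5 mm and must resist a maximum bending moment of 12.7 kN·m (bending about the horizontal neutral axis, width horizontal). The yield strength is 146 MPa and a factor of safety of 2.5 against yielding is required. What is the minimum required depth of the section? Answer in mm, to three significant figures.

h = 159 mm

σ_allow = 146/2.5 = 58.40 MPa.
For a rectangular section σ = 6M/(bh²), so h² = 6M/(b σ_allow) = 6×1.2700×10^7/(51.5×58.40) = 25340 mm².
h = 159.2 mm.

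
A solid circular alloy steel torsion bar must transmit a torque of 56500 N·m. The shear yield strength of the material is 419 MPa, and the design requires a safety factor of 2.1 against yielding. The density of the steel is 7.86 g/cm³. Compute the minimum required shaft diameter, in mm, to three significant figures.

d = 113 mm

Allowable shear stress τ_allow = 419/2.1 = 199.5 MPa.
For a solid shaft τ = 16T/(πd³), so d³ = 16T/(π τ_allow) = 16×5.6500×10^7/(π×199.5) = 1.442×10^6 mm³.
d = (1.442×10^6)^(1/3) = 113.0 mm.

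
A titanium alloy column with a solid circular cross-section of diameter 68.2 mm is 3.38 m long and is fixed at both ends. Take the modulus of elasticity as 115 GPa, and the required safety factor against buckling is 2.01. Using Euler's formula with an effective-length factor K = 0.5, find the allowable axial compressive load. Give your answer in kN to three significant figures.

I = πd⁴/64 = π×68.2⁴/64 = 1.062×10^6 mm⁴.
Effective length L_e = KL = 0.5×3.38 m = 1690 mm.
Euler critical load P_cr = π²EI/L_e² = π²×115000×1.062×10^6/1690² = 422000 N.
P_allow = P_cr/n = 422000/2.01 = 210000 N.

P_allow = 210 kN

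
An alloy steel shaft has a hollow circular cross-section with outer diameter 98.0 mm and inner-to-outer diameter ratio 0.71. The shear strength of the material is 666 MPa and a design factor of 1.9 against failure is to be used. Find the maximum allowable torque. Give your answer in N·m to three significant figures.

τ_allow = 666/1.9 = 350.5 MPa.
For a hollow shaft T_allow = τ_allow·πd_o³(1−k⁴)/16 with 1−k⁴ = 0.7459, so πd_o³(1−k⁴)/16 = 137800 mm³.
T_allow = 350.5×137800 = 4.832×10^7 N·mm = 48320 N·m.

T_allow = 48300 N·m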